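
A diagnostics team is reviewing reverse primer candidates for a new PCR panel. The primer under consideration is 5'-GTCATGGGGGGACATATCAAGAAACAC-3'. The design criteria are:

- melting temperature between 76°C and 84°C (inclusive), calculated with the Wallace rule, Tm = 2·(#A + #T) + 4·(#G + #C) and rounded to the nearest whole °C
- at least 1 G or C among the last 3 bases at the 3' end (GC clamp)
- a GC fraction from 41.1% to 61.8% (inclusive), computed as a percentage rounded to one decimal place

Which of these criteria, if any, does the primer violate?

Base counts: A=10, T=4, G=8, C=5 (length 27).
Tm: Tm = 2·14 + 4·13 = 80°C ✓
GC clamp: 3' end CAC has 2 G/C ✓
GC content: GC 13/27 = 48.1% ✓

Meets all criteria.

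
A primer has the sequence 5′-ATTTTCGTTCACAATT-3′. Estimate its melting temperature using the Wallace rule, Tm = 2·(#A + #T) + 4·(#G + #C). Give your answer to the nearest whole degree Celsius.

Base counts: A=4, T=8, G=1, C=3 (length 16).
Tm = 2·(4+8) + 4·(1+3) = 2·12 + 4·4 = 24 + 16 = 40°C.

40°C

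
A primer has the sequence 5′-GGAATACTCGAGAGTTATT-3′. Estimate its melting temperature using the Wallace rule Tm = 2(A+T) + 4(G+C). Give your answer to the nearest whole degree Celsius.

52°C

Base counts: A=6, T=6, G=5, C=2 (length 19).
Tm = 2·(6+6) + 4·(5+2) = 2·12 + 4·7 = 24 + 28 = 52°C.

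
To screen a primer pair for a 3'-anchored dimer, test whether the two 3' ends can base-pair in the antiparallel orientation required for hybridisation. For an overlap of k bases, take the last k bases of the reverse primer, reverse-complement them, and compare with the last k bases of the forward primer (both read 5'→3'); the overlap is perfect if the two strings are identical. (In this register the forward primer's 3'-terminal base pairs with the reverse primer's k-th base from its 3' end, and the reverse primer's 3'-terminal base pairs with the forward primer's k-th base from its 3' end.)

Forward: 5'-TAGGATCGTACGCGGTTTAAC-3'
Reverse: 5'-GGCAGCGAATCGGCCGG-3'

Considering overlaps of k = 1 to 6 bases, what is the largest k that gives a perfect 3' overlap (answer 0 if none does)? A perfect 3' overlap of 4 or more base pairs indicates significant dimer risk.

Last 6 bases (5'→3') — forward …TTTAAC, reverse …GGCCGG.
Reverse complement of the reverse primer's last 6 bases: CCGGCC; its first k bases are the reverse complement of the reverse primer's last k bases, so a perfect k-base overlap needs the forward primer's last k bases to equal them.
Comparing (forward last k vs required): k=1: C vs C ✓; k=2: AC vs CC ✗; k=3: AAC vs CCG ✗; k=4: TAAC vs CCGG ✗; k=5: TTAAC vs CCGGC ✗; k=6: TTTAAC vs CCGGCC ✗.
Only k = 1 is perfect, so the longest perfect 3' overlap is 1.

Longest perfect overlap: 1 complementary base pair; below the dimer-risk threshold (threshold 4).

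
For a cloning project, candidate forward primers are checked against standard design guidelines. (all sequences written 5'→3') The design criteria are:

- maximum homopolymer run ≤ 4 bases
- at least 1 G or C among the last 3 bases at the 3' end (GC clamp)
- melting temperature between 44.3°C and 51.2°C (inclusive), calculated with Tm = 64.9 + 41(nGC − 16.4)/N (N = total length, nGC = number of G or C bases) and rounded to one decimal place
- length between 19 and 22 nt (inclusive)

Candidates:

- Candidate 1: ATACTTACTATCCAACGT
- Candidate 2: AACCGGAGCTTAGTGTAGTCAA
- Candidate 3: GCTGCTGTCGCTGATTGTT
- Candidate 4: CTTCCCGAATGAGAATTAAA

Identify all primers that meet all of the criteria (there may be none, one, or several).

Candidate 1 (18 nt, A=6 T=6 G=1 C=5): longest run = 2 ✓; 3' end CGT has 2 G/C ✓; Tm = 64.9 + 41·(6 − 16.4)/18 = 41.2°C, outside 44.3–51.2°C ✗; length 18, outside 19–22 ✗ — fails.
Candidate 2 (22 nt, A=7 T=5 G=6 C=4): longest run = 2 ✓; 3' end CAA has 1 G/C ✓; Tm = 64.9 + 41·(10 − 16.4)/22 = 53.0°C, outside 44.3–51.2°C ✗; length 22 ✓ — fails.
Candidate 3 (19 nt, A=1 T=8 G=6 C=4): longest run = 2 ✓; 3' end GTT has 1 G/C ✓; Tm = 64.9 + 41·(10 − 16.4)/19 = 51.1°C ✓; length 19 ✓ — passes.
Candidate 4 (20 nt, A=8 T=5 G=3 C=4): longest run = 3 ✓; 3' end AAA has 0 G/C, need ≥1 ✗; Tm = 64.9 + 41·(7 − 16.4)/20 = 45.6°C ✓; length 20 ✓ — fails.

Candidate 3 only.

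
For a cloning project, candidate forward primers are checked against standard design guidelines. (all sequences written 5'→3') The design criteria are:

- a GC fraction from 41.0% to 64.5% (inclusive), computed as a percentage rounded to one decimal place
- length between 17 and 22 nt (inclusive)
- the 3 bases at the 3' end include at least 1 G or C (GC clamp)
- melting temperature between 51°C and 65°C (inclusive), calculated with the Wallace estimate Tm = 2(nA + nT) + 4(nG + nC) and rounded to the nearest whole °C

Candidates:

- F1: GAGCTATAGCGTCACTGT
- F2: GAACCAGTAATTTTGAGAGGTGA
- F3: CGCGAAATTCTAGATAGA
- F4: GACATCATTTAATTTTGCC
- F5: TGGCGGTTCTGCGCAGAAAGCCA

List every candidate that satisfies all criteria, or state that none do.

F1 (18 nt, A=4 T=5 G=5 C=4): GC 9/18 = 50.0% ✓; length 18 ✓; 3' end TGT has 1 G/C ✓; Tm = 2·9 + 4·9 = 54°C ✓ — passes.
F2 (23 nt, A=8 T=6 G=7 C=2): GC 9/23 = 39.1%, outside 41.0–64.5% ✗; length 23, outside 17–22 ✗; 3' end TGA has 1 G/C ✓; Tm = 2·14 + 4·9 = 64°C ✓ — fails.
F3 (18 nt, A=7 T=4 G=4 C=3): GC 7/18 = 38.9%, outside 41.0–64.5% ✗; length 18 ✓; 3' end AGA has 1 G/C ✓; Tm = 2·11 + 4·7 = 50°C, outside 51–65°C ✗ — fails.
F4 (19 nt, A=5 T=8 G=2 C=4): GC 6/19 = 31.6%, outside 41.0–64.5% ✗; length 19 ✓; 3' end GCC has 3 G/C ✓; Tm = 2·13 + 4·6 = 50°C, outside 51–65°C ✗ — fails.
F5 (23 nt, A=5 T=4 G=8 C=6): GC 14/23 = 60.9% ✓; length 23, outside 17–22 ✗; 3' end CCA has 2 G/C ✓; Tm = 2·9 + 4·14 = 74°C, outside 51–65°C ✗ — fails.

F1 only.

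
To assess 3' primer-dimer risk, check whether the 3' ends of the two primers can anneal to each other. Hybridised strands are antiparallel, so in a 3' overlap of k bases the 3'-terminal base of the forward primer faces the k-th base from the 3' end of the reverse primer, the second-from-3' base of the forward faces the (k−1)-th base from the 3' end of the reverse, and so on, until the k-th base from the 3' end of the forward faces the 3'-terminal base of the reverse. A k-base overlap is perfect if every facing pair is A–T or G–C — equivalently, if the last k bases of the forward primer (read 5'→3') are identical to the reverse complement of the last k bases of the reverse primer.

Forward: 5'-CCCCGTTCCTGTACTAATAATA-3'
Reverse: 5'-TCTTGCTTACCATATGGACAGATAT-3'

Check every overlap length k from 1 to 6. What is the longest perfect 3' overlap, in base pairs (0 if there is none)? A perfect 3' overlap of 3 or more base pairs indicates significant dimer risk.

Last 6 bases (5'→3') — forward …ATAATA, reverse …AGATAT.
Reverse complement of the reverse primer's last 6 bases: ATATCT; its first k bases are the reverse complement of the reverse primer's last k bases, so a perfect k-base overlap needs the forward primer's last k bases to equal them.
Comparing (forward last k vs required): k=1: A vs A ✓; k=2: TA vs AT ✗; k=3: ATA vs ATA ✓; k=4: AATA vs ATAT ✗; k=5: TAATA vs ATATC ✗; k=6: ATAATA vs ATATCT ✗.
Perfect overlaps at k = 1, 3; the largest is 3.

Longest perfect overlap: 3 complementary base pairs; significant dimer risk (threshold 3).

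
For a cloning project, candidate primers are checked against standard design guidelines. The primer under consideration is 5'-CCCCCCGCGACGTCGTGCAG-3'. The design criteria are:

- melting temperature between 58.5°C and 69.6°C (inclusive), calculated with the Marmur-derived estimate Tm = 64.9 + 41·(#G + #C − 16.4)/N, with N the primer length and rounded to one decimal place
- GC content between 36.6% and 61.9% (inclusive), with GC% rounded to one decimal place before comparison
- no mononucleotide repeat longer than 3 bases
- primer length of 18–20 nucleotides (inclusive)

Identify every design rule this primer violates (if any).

Base counts: A=2, T=2, G=6, C=10 (length 20).
Tm: Tm = 64.9 + 41·(16 − 16.4)/20 = 64.1°C ✓
GC content: GC 16/20 = 80.0%, outside 36.6–61.9% ✗
homopolymer run: longest run = 6, exceeds 3 ✗
length: length 20 ✓

Fails: GC content, homopolymer run.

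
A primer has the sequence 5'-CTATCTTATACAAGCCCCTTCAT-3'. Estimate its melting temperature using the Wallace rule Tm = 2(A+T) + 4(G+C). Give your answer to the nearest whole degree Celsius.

Base counts: A=6, T=8, G=1, C=8 (length 23).
Tm = 2·(6+8) + 4·(1+8) = 2·14 + 4·9 = 28 + 36 = 64°C.

64°C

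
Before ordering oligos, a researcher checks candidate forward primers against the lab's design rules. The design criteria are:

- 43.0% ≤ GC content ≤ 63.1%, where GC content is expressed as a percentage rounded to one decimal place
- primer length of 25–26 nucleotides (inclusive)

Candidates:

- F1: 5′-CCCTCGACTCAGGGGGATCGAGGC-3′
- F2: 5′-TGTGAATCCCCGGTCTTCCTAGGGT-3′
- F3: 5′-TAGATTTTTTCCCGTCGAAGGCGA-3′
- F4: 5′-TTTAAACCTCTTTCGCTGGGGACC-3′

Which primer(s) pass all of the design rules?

F1 (24 nt, A=4 T=3 G=9 C=8): GC 17/24 = 70.8%, outside 43.0–63.1% ✗; length 24, outside 25–26 ✗ — fails.
F2 (25 nt, A=3 T=8 G=7 C=7): GC 14/25 = 56.0% ✓; length 25 ✓ — passes.
F3 (24 nt, A=5 T=8 G=6 C=5): GC 11/24 = 45.8% ✓; length 24, outside 25–26 ✗ — fails.
F4 (24 nt, A=4 T=8 G=5 C=7): GC 12/24 = 50.0% ✓; length 24, outside 25–26 ✗ — fails.

F2 only.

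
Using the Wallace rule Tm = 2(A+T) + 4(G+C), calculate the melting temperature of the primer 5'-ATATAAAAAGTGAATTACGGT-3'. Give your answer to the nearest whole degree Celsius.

Base counts: A=10, T=6, G=4, C=1 (length 21).
Tm = 2·(10+6) + 4·(4+1) = 2·16 + 4·5 = 32 + 20 = 52°C.

52°C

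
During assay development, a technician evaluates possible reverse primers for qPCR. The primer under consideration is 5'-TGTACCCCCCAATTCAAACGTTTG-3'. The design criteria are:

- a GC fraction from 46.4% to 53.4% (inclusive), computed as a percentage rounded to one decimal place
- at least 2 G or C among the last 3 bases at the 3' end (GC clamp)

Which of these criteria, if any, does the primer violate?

Base counts: A=6, T=7, G=3, C=8 (length 24).
GC content: GC 11/24 = 45.8%, outside 46.4–53.4% ✗
GC clamp: 3' end TTG has 1 G/C, need ≥2 ✗

Fails: GC content, GC clamp.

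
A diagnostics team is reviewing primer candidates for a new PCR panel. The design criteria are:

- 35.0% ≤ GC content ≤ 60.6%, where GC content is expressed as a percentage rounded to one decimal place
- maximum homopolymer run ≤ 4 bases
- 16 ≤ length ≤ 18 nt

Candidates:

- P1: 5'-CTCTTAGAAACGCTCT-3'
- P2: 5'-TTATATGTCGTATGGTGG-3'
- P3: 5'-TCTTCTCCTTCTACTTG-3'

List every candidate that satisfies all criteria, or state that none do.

P1, P2 and P3.

P1 (16 nt, A=4 T=5 G=2 C=5): GC 7/16 = 43.8% ✓; longest run = 3 ✓; length 16 ✓ — passes.
P2 (18 nt, A=3 T=8 G=6 C=1): GC 7/18 = 38.9% ✓; longest run = 2 ✓; length 18 ✓ — passes.
P3 (17 nt, A=1 T=9 G=1 C=6): GC 7/17 = 41.2% ✓; longest run = 2 ✓; length 17 ✓ — passes.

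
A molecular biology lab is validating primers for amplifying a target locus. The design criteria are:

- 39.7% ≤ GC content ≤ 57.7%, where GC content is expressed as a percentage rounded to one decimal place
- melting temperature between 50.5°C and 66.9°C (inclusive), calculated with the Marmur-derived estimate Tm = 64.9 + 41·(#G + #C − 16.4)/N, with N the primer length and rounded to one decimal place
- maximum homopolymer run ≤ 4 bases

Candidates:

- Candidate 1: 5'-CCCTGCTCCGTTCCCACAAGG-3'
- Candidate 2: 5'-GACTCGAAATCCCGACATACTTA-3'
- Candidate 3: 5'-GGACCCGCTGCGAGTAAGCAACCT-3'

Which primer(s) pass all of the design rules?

Candidate 1 (21 nt, A=3 T=4 G=4 C=10): GC 14/21 = 66.7%, outside 39.7–57.7% ✗; Tm = 64.9 + 41·(14 − 16.4)/21 = 60.2°C ✓; longest run = 3 ✓ — fails.
Candidate 2 (23 nt, A=8 T=5 G=3 C=7): GC 10/23 = 43.5% ✓; Tm = 64.9 + 41·(10 − 16.4)/23 = 53.5°C ✓; longest run = 3 ✓ — passes.
Candidate 3 (24 nt, A=6 T=3 G=7 C=8): GC 15/24 = 62.5%, outside 39.7–57.7% ✗; Tm = 64.9 + 41·(15 − 16.4)/24 = 62.5°C ✓; longest run = 3 ✓ — fails.

Candidate 2 only.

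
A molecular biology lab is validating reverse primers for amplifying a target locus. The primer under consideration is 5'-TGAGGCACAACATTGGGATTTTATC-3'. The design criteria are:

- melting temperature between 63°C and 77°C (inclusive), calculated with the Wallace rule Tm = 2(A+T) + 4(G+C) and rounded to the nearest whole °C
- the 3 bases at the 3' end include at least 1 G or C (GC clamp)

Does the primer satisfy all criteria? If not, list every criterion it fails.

Meets all criteria.

Base counts: A=7, T=8, G=6, C=4 (length 25).
Tm: Tm = 2·15 + 4·10 = 70°C ✓
GC clamp: 3' end ATC has 1 G/C ✓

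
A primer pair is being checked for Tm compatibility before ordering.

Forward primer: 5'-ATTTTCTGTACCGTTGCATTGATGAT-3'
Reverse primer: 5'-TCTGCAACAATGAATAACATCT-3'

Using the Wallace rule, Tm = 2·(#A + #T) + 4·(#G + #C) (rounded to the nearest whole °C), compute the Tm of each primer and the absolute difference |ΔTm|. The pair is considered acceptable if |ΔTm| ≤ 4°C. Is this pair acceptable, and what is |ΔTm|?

Forward: A=5 T=12 G=5 C=4 → Tm = 2·17 + 4·9 = 70°C.
Reverse: A=9 T=6 G=2 C=5 → Tm = 2·15 + 4·7 = 58°C.
|ΔTm| = |70 − 58| = 12°C, > 4°C.

|ΔTm| = 12°C; the pair is not acceptable.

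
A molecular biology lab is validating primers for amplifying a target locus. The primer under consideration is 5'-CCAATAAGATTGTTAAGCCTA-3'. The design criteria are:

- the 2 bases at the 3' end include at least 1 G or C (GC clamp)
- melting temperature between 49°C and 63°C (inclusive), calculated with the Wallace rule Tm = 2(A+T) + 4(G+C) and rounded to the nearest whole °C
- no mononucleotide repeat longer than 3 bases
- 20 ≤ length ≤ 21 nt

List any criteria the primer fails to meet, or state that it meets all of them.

Base counts: A=8, T=6, G=3, C=4 (length 21).
GC clamp: 3' end TA has 0 G/C, need ≥1 ✗
Tm: Tm = 2·14 + 4·7 = 56°C ✓
homopolymer run: longest run = 2 ✓
length: length 21 ✓

Fails: GC clamp.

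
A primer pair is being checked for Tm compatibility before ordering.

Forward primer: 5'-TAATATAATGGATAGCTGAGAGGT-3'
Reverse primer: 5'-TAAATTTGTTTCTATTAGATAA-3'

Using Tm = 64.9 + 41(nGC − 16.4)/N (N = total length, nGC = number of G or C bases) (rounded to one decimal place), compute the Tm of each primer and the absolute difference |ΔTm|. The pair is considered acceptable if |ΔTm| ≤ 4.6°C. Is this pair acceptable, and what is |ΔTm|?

|ΔTm| = 10.7°C; the pair is not acceptable.

Forward: G+C = 8, N = 24 → Tm = 64.9 + 41·(8 − 16.4)/24 = 50.6°C.
Reverse: G+C = 3, N = 22 → Tm = 64.9 + 41·(3 − 16.4)/22 = 39.9°C.
|ΔTm| = |50.6 − 39.9| = 10.7°C, > 4.6°C.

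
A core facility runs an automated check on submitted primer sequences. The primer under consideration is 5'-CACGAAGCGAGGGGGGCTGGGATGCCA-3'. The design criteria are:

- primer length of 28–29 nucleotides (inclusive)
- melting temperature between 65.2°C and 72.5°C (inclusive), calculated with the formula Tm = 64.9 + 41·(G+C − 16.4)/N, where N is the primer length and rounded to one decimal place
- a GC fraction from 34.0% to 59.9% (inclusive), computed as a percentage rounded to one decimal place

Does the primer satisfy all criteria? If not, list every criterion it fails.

Fails: length, GC content.

Base counts: A=6, T=2, G=13, C=6 (length 27).
length: length 27, outside 28–29 ✗
Tm: Tm = 64.9 + 41·(19 − 16.4)/27 = 68.8°C ✓
GC content: GC 19/27 = 70.4%, outside 34.0–59.9% ✗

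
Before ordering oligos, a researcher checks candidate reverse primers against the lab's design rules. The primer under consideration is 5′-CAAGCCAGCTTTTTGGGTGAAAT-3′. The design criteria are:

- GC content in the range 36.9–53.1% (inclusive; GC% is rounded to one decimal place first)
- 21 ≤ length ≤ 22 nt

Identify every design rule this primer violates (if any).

Base counts: A=6, T=7, G=6, C=4 (length 23).
GC content: GC 10/23 = 43.5% ✓
length: length 23, outside 21–22 ✗

Fails: length.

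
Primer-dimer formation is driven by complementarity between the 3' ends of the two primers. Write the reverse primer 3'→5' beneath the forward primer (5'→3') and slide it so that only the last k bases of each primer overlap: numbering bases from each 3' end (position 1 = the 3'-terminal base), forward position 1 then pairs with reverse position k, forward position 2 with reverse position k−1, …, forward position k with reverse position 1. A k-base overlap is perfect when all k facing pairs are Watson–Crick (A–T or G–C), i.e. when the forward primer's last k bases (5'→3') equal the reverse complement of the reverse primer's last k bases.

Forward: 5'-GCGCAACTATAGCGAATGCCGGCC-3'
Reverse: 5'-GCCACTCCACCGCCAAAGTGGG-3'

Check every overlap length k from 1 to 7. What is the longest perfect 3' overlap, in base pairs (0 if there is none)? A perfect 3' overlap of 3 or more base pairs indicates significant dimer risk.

Longest perfect overlap: 2 complementary base pairs; below the dimer-risk threshold (threshold 3).

Last 7 bases (5'→3') — forward …GCCGGCC, reverse …AAGTGGG.
Reverse complement of the reverse primer's last 7 bases: CCCACTT; its first k bases are the reverse complement of the reverse primer's last k bases, so a perfect k-base overlap needs the forward primer's last k bases to equal them.
Comparing (forward last k vs required): k=1: C vs C ✓; k=2: CC vs CC ✓; k=3: GCC vs CCC ✗; k=4: GGCC vs CCCA ✗; k=5: CGGCC vs CCCAC ✗; k=6: CCGGCC vs CCCACT ✗; k=7: GCCGGCC vs CCCACTT ✗.
Perfect overlaps at k = 1, 2; the largest is 2.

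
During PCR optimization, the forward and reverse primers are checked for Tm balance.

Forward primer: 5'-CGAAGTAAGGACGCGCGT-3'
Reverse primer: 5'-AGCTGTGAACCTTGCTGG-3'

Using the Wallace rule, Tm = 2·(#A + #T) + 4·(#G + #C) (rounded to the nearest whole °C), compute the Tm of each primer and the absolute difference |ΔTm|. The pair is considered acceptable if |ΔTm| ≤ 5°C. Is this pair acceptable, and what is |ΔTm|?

|ΔTm| = 2°C; the pair is acceptable.

Forward: A=5 T=2 G=7 C=4 → Tm = 2·7 + 4·11 = 58°C.
Reverse: A=3 T=5 G=6 C=4 → Tm = 2·8 + 4·10 = 56°C.
|ΔTm| = |58 − 56| = 2°C, ≤ 5°C.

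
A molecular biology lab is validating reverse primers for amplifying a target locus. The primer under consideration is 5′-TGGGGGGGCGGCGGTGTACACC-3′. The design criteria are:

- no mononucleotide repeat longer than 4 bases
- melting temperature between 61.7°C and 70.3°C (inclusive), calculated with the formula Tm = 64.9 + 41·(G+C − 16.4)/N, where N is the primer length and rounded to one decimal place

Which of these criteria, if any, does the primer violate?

Base counts: A=2, T=3, G=12, C=5 (length 22).
homopolymer run: longest run = 7, exceeds 4 ✗
Tm: Tm = 64.9 + 41·(17 − 16.4)/22 = 66.0°C ✓

Fails: homopolymer run.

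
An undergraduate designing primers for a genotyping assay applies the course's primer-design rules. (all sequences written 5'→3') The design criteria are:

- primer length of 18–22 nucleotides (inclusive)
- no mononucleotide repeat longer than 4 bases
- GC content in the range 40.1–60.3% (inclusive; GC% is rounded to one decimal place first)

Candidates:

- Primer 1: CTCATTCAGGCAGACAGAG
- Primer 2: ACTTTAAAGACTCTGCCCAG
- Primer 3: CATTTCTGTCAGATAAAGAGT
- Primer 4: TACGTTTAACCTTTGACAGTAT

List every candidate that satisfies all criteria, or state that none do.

Primer 1 and Primer 2.

Primer 1 (19 nt, A=6 T=3 G=5 C=5): length 19 ✓; longest run = 2 ✓; GC 10/19 = 52.6% ✓ — passes.
Primer 2 (20 nt, A=6 T=5 G=3 C=6): length 20 ✓; longest run = 3 ✓; GC 9/20 = 45.0% ✓ — passes.
Primer 3 (21 nt, A=7 T=7 G=4 C=3): length 21 ✓; longest run = 3 ✓; GC 7/21 = 33.3%, outside 40.1–60.3% ✗ — fails.
Primer 4 (22 nt, A=6 T=9 G=3 C=4): length 22 ✓; longest run = 3 ✓; GC 7/22 = 31.8%, outside 40.1–60.3% ✗ — fails.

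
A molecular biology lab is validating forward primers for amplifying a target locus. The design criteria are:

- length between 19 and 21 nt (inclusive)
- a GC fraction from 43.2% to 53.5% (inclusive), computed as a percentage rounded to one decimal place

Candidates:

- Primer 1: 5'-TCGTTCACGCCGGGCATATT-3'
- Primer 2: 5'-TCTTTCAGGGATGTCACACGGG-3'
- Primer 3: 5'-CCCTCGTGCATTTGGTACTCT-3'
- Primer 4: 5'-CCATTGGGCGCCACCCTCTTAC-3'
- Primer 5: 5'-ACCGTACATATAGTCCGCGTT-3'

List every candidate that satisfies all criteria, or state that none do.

Primer 1 (20 nt, A=3 T=6 G=5 C=6): length 20 ✓; GC 11/20 = 55.0%, outside 43.2–53.5% ✗ — fails.
Primer 2 (22 nt, A=4 T=6 G=7 C=5): length 22, outside 19–21 ✗; GC 12/22 = 54.5%, outside 43.2–53.5% ✗ — fails.
Primer 3 (21 nt, A=2 T=8 G=4 C=7): length 21 ✓; GC 11/21 = 52.4% ✓ — passes.
Primer 4 (22 nt, A=3 T=5 G=4 C=10): length 22, outside 19–21 ✗; GC 14/22 = 63.6%, outside 43.2–53.5% ✗ — fails.
Primer 5 (21 nt, A=5 T=6 G=4 C=6): length 21 ✓; GC 10/21 = 47.6% ✓ — passes.

Primer 3 and Primer 5.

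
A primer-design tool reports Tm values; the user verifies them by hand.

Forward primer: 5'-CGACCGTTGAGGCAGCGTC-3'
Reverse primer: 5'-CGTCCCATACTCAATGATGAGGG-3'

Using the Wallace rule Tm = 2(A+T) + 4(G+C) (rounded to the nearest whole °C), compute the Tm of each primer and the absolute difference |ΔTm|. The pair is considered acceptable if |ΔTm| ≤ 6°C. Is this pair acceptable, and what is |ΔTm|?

|ΔTm| = 6°C; the pair is acceptable.

Forward: A=3 T=3 G=7 C=6 → Tm = 2·6 + 4·13 = 64°C.
Reverse: A=6 T=5 G=6 C=6 → Tm = 2·11 + 4·12 = 70°C.
|ΔTm| = |64 − 70| = 6°C, ≤ 6°C.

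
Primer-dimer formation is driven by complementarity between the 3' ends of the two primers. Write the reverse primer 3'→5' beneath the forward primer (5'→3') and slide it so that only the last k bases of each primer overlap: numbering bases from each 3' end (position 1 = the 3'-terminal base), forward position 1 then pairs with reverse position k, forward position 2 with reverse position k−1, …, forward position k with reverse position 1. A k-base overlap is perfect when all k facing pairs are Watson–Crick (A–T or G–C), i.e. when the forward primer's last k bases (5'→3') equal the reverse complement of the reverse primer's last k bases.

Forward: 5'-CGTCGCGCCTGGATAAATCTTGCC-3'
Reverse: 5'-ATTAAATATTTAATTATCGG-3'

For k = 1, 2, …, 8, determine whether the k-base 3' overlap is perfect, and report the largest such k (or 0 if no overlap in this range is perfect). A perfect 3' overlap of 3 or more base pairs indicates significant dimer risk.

Last 8 bases (5'→3') — forward …ATCTTGCC, reverse …ATTATCGG.
Reverse complement of the reverse primer's last 8 bases: CCGATAAT; its first k bases are the reverse complement of the reverse primer's last k bases, so a perfect k-base overlap needs the forward primer's last k bases to equal them.
Comparing (forward last k vs required): k=1: C vs C ✓; k=2: CC vs CC ✓; k=3: GCC vs CCG ✗; k=4: TGCC vs CCGA ✗; k=5: TTGCC vs CCGAT ✗; k=6: CTTGCC vs CCGATA ✗; k=7: TCTTGCC vs CCGATAA ✗; k=8: ATCTTGCC vs CCGATAAT ✗.
Perfect overlaps at k = 1, 2; the largest is 2.

Longest perfect overlap: 2 complementary base pairs; below the dimer-risk threshold (threshold 3).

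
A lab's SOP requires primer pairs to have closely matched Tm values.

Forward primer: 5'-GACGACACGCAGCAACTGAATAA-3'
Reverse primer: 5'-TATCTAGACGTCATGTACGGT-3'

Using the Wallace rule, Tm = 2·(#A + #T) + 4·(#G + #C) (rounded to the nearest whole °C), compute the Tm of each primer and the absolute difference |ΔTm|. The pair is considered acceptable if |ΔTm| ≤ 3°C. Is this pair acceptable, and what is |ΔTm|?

Forward: A=10 T=2 G=5 C=6 → Tm = 2·12 + 4·11 = 68°C.
Reverse: A=5 T=7 G=5 C=4 → Tm = 2·12 + 4·9 = 60°C.
|ΔTm| = |68 − 60| = 8°C, > 3°C.

|ΔTm| = 8°C; the pair is not acceptable.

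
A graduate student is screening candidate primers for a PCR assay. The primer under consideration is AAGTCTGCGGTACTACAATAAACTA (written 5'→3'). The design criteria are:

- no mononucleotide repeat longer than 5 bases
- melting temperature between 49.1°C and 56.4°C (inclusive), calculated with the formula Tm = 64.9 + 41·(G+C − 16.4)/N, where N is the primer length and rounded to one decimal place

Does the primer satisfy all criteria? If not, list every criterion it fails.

Base counts: A=10, T=6, G=4, C=5 (length 25).
homopolymer run: longest run = 3 ✓
Tm: Tm = 64.9 + 41·(9 − 16.4)/25 = 52.8°C ✓

Meets all criteria.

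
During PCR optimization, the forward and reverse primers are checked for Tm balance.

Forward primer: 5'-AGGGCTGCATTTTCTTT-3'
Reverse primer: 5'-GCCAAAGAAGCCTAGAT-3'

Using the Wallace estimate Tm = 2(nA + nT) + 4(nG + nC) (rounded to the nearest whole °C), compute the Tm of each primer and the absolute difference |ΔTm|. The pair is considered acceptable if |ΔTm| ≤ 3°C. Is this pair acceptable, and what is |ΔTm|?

|ΔTm| = 2°C; the pair is acceptable.

Forward: A=2 T=8 G=4 C=3 → Tm = 2·10 + 4·7 = 48°C.
Reverse: A=7 T=2 G=4 C=4 → Tm = 2·9 + 4·8 = 50°C.
|ΔTm| = |48 − 50| = 2°C, ≤ 3°C.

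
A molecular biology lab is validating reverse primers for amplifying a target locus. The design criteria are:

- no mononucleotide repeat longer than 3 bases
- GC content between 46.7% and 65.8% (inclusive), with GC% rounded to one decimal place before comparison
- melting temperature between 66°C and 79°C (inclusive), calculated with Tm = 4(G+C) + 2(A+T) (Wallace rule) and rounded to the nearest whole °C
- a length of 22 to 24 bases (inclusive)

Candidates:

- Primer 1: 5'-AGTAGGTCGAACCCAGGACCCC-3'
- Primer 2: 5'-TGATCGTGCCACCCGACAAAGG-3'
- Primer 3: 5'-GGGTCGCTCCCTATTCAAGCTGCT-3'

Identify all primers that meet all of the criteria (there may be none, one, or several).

Primer 1 (22 nt, A=6 T=2 G=6 C=8): longest run = 4, exceeds 3 ✗; GC 14/22 = 63.6% ✓; Tm = 2·8 + 4·14 = 72°C ✓; length 22 ✓ — fails.
Primer 2 (22 nt, A=6 T=3 G=6 C=7): longest run = 3 ✓; GC 13/22 = 59.1% ✓; Tm = 2·9 + 4·13 = 70°C ✓; length 22 ✓ — passes.
Primer 3 (24 nt, A=3 T=7 G=6 C=8): longest run = 3 ✓; GC 14/24 = 58.3% ✓; Tm = 2·10 + 4·14 = 76°C ✓; length 24 ✓ — passes.

Primer 2 and Primer 3.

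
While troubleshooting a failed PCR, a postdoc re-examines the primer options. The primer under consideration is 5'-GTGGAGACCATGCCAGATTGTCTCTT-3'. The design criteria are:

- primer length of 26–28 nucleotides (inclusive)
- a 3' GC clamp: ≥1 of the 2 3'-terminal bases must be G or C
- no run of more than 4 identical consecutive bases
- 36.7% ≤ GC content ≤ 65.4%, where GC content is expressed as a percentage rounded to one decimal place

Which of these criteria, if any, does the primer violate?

Base counts: A=5, T=8, G=7, C=6 (length 26).
length: length 26 ✓
GC clamp: 3' end TT has 0 G/C, need ≥1 ✗
homopolymer run: longest run = 2 ✓
GC content: GC 13/26 = 50.0% ✓

Fails: GC clamp.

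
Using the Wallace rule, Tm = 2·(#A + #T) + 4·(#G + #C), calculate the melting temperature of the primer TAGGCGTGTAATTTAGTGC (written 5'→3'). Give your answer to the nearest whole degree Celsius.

54°C

Base counts: A=4, T=7, G=6, C=2 (length 19).
Tm = 2·(4+7) + 4·(6+2) = 2·11 + 4·8 = 22 + 32 = 54°C.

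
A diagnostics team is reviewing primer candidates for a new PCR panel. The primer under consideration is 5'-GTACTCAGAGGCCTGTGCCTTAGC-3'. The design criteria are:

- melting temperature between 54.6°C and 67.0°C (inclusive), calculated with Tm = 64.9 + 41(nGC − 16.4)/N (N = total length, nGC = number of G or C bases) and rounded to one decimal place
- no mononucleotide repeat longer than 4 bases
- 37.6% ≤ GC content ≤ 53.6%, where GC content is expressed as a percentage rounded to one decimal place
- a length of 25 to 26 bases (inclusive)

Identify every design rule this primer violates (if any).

Base counts: A=4, T=6, G=7, C=7 (length 24).
Tm: Tm = 64.9 + 41·(14 − 16.4)/24 = 60.8°C ✓
homopolymer run: longest run = 2 ✓
GC content: GC 14/24 = 58.3%, outside 37.6–53.6% ✗
length: length 24, outside 25–26 ✗

Fails: GC content, length.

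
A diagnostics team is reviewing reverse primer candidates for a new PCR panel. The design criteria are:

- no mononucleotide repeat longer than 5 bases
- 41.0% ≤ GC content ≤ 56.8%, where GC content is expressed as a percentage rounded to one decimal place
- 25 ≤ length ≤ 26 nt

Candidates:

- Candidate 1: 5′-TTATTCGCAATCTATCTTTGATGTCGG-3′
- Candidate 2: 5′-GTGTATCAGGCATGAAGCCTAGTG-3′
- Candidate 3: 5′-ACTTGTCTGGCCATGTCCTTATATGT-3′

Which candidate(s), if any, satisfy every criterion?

Candidate 3 only.

Candidate 1 (27 nt, A=5 T=12 G=5 C=5): longest run = 3 ✓; GC 10/27 = 37.0%, outside 41.0–56.8% ✗; length 27, outside 25–26 ✗ — fails.
Candidate 2 (24 nt, A=6 T=6 G=8 C=4): longest run = 2 ✓; GC 12/24 = 50.0% ✓; length 24, outside 25–26 ✗ — fails.
Candidate 3 (26 nt, A=4 T=11 G=5 C=6): longest run = 2 ✓; GC 11/26 = 42.3% ✓; length 26 ✓ — passes.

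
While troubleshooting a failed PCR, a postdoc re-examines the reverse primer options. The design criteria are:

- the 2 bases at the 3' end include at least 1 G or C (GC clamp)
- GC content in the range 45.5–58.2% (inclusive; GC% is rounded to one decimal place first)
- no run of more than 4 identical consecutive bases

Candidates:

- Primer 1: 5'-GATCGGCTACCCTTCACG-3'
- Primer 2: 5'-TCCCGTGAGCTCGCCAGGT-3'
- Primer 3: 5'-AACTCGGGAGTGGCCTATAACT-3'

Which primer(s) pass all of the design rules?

Primer 3 only.

Primer 1 (18 nt, A=3 T=4 G=4 C=7): 3' end CG has 2 G/C ✓; GC 11/18 = 61.1%, outside 45.5–58.2% ✗; longest run = 3 ✓ — fails.
Primer 2 (19 nt, A=2 T=4 G=6 C=7): 3' end GT has 1 G/C ✓; GC 13/19 = 68.4%, outside 45.5–58.2% ✗; longest run = 3 ✓ — fails.
Primer 3 (22 nt, A=6 T=5 G=6 C=5): 3' end CT has 1 G/C ✓; GC 11/22 = 50.0% ✓; longest run = 3 ✓ — passes.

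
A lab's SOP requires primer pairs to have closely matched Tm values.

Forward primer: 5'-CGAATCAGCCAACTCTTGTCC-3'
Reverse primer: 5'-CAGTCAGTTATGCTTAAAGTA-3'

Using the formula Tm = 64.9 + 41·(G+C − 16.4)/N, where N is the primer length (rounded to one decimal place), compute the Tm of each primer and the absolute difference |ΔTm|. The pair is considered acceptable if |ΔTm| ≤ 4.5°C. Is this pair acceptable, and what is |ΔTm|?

|ΔTm| = 7.9°C; the pair is not acceptable.

Forward: G+C = 11, N = 21 → Tm = 64.9 + 41·(11 − 16.4)/21 = 54.4°C.
Reverse: G+C = 7, N = 21 → Tm = 64.9 + 41·(7 − 16.4)/21 = 46.5°C.
|ΔTm| = |54.4 − 46.5| = 7.9°C, > 4.5°C.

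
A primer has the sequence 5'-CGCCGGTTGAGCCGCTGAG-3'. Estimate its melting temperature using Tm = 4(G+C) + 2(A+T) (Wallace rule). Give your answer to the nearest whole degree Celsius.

66°C

Base counts: A=2, T=3, G=8, C=6 (length 19).
Tm = 2·(2+3) + 4·(8+6) = 2·5 + 4·14 = 10 + 56 = 66°C.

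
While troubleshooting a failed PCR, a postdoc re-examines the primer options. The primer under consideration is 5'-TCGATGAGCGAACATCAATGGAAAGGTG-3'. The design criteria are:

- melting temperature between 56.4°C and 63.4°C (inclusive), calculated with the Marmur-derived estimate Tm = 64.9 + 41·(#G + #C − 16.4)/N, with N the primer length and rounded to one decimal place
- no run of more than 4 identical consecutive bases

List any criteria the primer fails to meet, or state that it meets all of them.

Meets all criteria.

Base counts: A=10, T=5, G=9, C=4 (length 28).
Tm: Tm = 64.9 + 41·(13 − 16.4)/28 = 59.9°C ✓
homopolymer run: longest run = 3 ✓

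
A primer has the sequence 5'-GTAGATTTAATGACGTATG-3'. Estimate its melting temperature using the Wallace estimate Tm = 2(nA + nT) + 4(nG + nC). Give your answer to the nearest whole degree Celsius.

Base counts: A=6, T=7, G=5, C=1 (length 19).
Tm = 2·(6+7) + 4·(5+1) = 2·13 + 4·6 = 26 + 24 = 50°C.

50°C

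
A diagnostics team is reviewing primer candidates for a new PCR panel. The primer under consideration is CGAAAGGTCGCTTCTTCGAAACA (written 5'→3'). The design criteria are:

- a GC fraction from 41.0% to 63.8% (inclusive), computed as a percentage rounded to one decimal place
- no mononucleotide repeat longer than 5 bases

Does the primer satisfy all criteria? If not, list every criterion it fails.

Base counts: A=7, T=5, G=5, C=6 (length 23).
GC content: GC 11/23 = 47.8% ✓
homopolymer run: longest run = 3 ✓

Meets all criteria.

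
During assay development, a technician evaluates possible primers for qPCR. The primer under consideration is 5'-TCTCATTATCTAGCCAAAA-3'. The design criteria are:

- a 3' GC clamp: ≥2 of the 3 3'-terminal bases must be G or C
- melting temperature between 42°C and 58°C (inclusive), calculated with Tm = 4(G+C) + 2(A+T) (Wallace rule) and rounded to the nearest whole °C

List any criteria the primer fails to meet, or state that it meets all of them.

Base counts: A=7, T=6, G=1, C=5 (length 19).
GC clamp: 3' end AAA has 0 G/C, need ≥2 ✗
Tm: Tm = 2·13 + 4·6 = 50°C ✓

Fails: GC clamp.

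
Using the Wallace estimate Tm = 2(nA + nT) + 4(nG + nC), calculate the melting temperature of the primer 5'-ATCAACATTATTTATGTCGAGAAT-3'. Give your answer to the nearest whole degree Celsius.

Base counts: A=9, T=9, G=3, C=3 (length 24).
Tm = 2·(9+9) + 4·(3+3) = 2·18 + 4·6 = 36 + 24 = 60°C.

60°C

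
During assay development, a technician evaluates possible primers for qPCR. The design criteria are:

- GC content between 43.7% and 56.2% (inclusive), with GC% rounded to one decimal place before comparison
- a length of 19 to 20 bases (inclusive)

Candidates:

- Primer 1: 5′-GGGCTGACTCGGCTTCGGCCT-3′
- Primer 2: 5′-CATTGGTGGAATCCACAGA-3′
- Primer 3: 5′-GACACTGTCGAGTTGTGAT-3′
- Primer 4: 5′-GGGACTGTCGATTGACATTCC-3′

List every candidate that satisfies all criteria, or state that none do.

Primer 2 and Primer 3.

Primer 1 (21 nt, A=1 T=5 G=8 C=7): GC 15/21 = 71.4%, outside 43.7–56.2% ✗; length 21, outside 19–20 ✗ — fails.
Primer 2 (19 nt, A=6 T=4 G=5 C=4): GC 9/19 = 47.4% ✓; length 19 ✓ — passes.
Primer 3 (19 nt, A=4 T=6 G=6 C=3): GC 9/19 = 47.4% ✓; length 19 ✓ — passes.
Primer 4 (21 nt, A=4 T=6 G=6 C=5): GC 11/21 = 52.4% ✓; length 21, outside 19–20 ✗ — fails.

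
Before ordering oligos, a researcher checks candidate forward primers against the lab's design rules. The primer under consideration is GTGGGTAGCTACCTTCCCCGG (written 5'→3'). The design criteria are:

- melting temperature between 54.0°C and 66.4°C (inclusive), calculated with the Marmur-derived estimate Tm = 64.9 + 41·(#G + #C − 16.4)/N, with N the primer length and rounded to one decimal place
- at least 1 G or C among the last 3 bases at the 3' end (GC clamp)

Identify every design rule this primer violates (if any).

Meets all criteria.

Base counts: A=2, T=5, G=7, C=7 (length 21).
Tm: Tm = 64.9 + 41·(14 − 16.4)/21 = 60.2°C ✓
GC clamp: 3' end CGG has 3 G/C ✓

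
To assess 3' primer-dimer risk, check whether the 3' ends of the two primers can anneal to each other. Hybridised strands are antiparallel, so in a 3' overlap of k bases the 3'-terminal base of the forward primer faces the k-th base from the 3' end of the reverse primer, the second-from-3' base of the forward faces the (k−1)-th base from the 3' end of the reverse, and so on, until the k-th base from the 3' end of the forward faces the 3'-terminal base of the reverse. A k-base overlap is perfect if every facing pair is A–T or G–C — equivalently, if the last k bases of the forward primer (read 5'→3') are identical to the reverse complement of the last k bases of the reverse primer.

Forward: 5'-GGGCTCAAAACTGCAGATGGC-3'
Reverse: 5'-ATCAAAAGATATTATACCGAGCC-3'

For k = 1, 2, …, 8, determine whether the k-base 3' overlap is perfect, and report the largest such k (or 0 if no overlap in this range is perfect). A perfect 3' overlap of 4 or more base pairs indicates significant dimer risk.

Last 8 bases (5'→3') — forward …CAGATGGC, reverse …ACCGAGCC.
Reverse complement of the reverse primer's last 8 bases: GGCTCGGT; its first k bases are the reverse complement of the reverse primer's last k bases, so a perfect k-base overlap needs the forward primer's last k bases to equal them.
Comparing (forward last k vs required): k=1: C vs G ✗; k=2: GC vs GG ✗; k=3: GGC vs GGC ✓; k=4: TGGC vs GGCT ✗; k=5: ATGGC vs GGCTC ✗; k=6: GATGGC vs GGCTCG ✗; k=7: AGATGGC vs GGCTCGG ✗; k=8: CAGATGGC vs GGCTCGGT ✗.
Only k = 3 is perfect, so the longest perfect 3' overlap is 3.

Longest perfect overlap: 3 complementary base pairs; below the dimer-risk threshold (threshold 4).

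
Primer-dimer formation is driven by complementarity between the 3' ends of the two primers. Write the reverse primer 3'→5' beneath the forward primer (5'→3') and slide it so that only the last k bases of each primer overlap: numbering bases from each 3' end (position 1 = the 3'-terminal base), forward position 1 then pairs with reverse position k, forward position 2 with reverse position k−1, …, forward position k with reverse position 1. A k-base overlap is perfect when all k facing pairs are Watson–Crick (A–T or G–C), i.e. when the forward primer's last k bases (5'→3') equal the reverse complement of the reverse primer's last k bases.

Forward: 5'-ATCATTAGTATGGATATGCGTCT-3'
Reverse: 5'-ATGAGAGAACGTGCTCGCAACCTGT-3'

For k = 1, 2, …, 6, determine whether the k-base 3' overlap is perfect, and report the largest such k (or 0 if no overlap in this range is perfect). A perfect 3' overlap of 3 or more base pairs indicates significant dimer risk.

Last 6 bases (5'→3') — forward …GCGTCT, reverse …ACCTGT.
Reverse complement of the reverse primer's last 6 bases: ACAGGT; its first k bases are the reverse complement of the reverse primer's last k bases, so a perfect k-base overlap needs the forward primer's last k bases to equal them.
Comparing (forward last k vs required): k=1: T vs A ✗; k=2: CT vs AC ✗; k=3: TCT vs ACA ✗; k=4: GTCT vs ACAG ✗; k=5: CGTCT vs ACAGG ✗; k=6: GCGTCT vs ACAGGT ✗.
No overlap length from 1 to 6 is perfect, so the longest perfect 3' overlap is 0.

Longest perfect overlap: 0 complementary base pairs; below the dimer-risk threshold (threshold 3).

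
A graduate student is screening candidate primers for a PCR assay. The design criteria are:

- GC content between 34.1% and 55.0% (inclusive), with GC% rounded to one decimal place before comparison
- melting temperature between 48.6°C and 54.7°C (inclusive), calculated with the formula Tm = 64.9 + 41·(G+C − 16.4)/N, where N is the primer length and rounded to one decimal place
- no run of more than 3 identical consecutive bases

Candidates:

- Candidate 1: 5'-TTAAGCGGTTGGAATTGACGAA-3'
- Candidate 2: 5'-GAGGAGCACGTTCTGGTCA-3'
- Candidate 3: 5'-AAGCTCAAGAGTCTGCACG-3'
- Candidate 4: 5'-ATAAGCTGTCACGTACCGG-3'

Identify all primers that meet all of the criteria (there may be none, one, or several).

Candidate 1, Candidate 3 and Candidate 4.

Candidate 1 (22 nt, A=7 T=6 G=7 C=2): GC 9/22 = 40.9% ✓; Tm = 64.9 + 41·(9 − 16.4)/22 = 51.1°C ✓; longest run = 2 ✓ — passes.
Candidate 2 (19 nt, A=4 T=4 G=7 C=4): GC 11/19 = 57.9%, outside 34.1–55.0% ✗; Tm = 64.9 + 41·(11 − 16.4)/19 = 53.2°C ✓; longest run = 2 ✓ — fails.
Candidate 3 (19 nt, A=6 T=3 G=5 C=5): GC 10/19 = 52.6% ✓; Tm = 64.9 + 41·(10 − 16.4)/19 = 51.1°C ✓; longest run = 2 ✓ — passes.
Candidate 4 (19 nt, A=5 T=4 G=5 C=5): GC 10/19 = 52.6% ✓; Tm = 64.9 + 41·(10 − 16.4)/19 = 51.1°C ✓; longest run = 2 ✓ — passes.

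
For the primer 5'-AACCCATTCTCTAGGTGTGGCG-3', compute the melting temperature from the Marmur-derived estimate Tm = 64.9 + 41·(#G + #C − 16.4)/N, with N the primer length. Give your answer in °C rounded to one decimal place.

Base counts: A=4, T=6, G=6, C=6; G+C = 12, N = 22.
Tm = 64.9 + 41·(12 − 16.4)/22 = 64.9 + -180.40/22 = 56.7°C.

56.7°C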